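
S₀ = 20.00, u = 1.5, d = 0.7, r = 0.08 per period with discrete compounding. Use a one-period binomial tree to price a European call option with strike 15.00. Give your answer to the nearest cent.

6.60

Risk-neutral probability p = (1 + 0.08 − 0.7)/(1.5 − 0.7) = 0.3800/0.8000 = 0.4750
Terminal stock prices: S_u = 30, S_d = 14
Terminal payoffs (S − K): max(15, 0) = 15, max(-1, 0) = 0
Node 0 (S = 20): V_0 = 1/1.08·[0.4750·15.0000 + 0.5250·0.0000] = 6.5972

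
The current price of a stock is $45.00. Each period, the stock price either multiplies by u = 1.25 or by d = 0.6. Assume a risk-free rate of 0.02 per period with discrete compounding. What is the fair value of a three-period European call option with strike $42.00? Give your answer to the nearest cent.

$11.74

Risk-neutral probability p = (1 + 0.02 − 0.6)/(1.25 − 0.6) = 0.4200/0.6500 = 0.6462
Terminal stock prices: S_uuu = 87.89, S_uud = 42.19, S_udd = 20.25, S_ddd = 9.72
Terminal payoffs (S − K): max(45.89, 0) = 45.89, max(0.1875, 0) = 0.1875, max(-21.75, 0) = 0, max(-32.28, 0) = 0
Node uu (S = 70.31): V_uu = 1/1.02·[0.6462·45.8906 + 0.3538·0.1875] = 29.1360
Node ud (S = 33.75): V_ud = 1/1.02·[0.6462·0.1875 + 0.3538·0.0000] = 0.1188
Node dd (S = 16.2): V_dd = 1/1.02·[0.6462·0.0000 + 0.3538·0.0000] = 0.0000
Node u (S = 56.25): V_u = 1/1.02·[0.6462·29.1360 + 0.3538·0.1188] = 18.4984
Node d (S = 27): V_d = 1/1.02·[0.6462·0.1188 + 0.3538·0.0000] = 0.0752
Node 0 (S = 45): V_0 = 1/1.02·[0.6462·18.4984 + 0.3538·0.0752] = 11.7446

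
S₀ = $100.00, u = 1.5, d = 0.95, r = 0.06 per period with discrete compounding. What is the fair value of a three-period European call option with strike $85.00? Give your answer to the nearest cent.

$28.63

Risk-neutral probability p = (1 + 0.06 − 0.95)/(1.5 − 0.95) = 0.1100/0.5500 = 0.2000
Terminal stock prices: S_uuu = 337.5, S_uud = 213.8, S_udd = 135.4, S_ddd = 85.74
Terminal payoffs (S − K): max(252.5, 0) = 252.5, max(128.8, 0) = 128.8, max(50.38, 0) = 50.38, max(0.7375, 0) = 0.7375
Node uu (S = 225): V_uu = 1/1.06·[0.2000·252.5000 + 0.8000·128.7500] = 144.8113
Node ud (S = 142.5): V_ud = 1/1.06·[0.2000·128.7500 + 0.8000·50.3750] = 62.3113
Node dd (S = 90.25): V_dd = 1/1.06·[0.2000·50.3750 + 0.8000·0.7375] = 10.0613
Node u (S = 150): V_u = 1/1.06·[0.2000·144.8113 + 0.8000·62.3113] = 74.3503
Node d (S = 95): V_d = 1/1.06·[0.2000·62.3113 + 0.8000·10.0613] = 19.3503
Node 0 (S = 100): V_0 = 1/1.06·[0.2000·74.3503 + 0.8000·19.3503] = 28.6324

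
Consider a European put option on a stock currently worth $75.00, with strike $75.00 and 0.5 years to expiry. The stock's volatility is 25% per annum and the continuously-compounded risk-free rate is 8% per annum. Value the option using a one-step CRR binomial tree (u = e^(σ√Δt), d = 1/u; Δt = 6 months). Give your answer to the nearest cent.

CRR parameters: u = e^(σ√Δt) = e^(0.25·√0.5) = 1.1934, d = 1/u = 0.8380
Per-period rate: rΔt = 0.08·0.5 = 0.04, so R = e^0.04 = 1.0408
Risk-neutral probability p = (e^0.04 − 0.8380)/(1.1934 − 0.8380) = 0.2028/0.3554 = 0.5708
Terminal stock prices: S_u = 89.5, S_d = 62.85
Terminal payoffs (K − S): max(-14.5, 0) = 0, max(12.15, 0) = 12.15
Node 0 (S = 75): V_0 = e^(−0.04)·[0.5708·0.0000 + 0.4292·12.1525] = 5.0119

$5.01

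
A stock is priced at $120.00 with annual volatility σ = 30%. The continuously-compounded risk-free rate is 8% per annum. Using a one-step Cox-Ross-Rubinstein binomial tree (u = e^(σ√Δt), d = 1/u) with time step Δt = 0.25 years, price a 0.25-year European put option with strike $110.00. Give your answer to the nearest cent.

CRR parameters: u = e^(σ√Δt) = e^(0.3·√0.25) = 1.1618, d = 1/u = 0.8607
Per-period rate: rΔt = 0.08·0.25 = 0.02, so R = e^0.02 = 1.0202
Risk-neutral probability p = (e^0.02 − 0.8607)/(1.1618 − 0.8607) = 0.1595/0.3011 = 0.5297
Terminal stock prices: S_u = 139.4, S_d = 103.3
Terminal payoffs (K − S): max(-29.42, 0) = 0, max(6.715, 0) = 6.715
Node 0 (S = 120): V_0 = e^(−0.02)·[0.5297·0.0000 + 0.4703·6.7150] = 3.0958

$3.10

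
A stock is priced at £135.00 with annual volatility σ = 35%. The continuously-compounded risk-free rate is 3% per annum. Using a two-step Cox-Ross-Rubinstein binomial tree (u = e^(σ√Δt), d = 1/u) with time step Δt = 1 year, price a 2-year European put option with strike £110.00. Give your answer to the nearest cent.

£11.97

CRR parameters: u = e^(σ√Δt) = e^(0.35·√1) = 1.4191, d = 1/u = 0.7047
Per-period rate: rΔt = 0.03·1 = 0.03, so R = e^0.03 = 1.0305
Risk-neutral probability p = (e^0.03 − 0.7047)/(1.4191 − 0.7047) = 0.3258/0.7144 = 0.4560
Terminal stock prices: S_uu = 271.9, S_ud = 135, S_dd = 67.04
Terminal payoffs (K − S): max(-161.9, 0) = 0, max(-25, 0) = 0, max(42.96, 0) = 42.96
Node u (S = 191.6): V_u = e^(−0.03)·[0.4560·0.0000 + 0.5440·0.0000] = 0.0000
Node d (S = 95.13): V_d = e^(−0.03)·[0.4560·0.0000 + 0.5440·42.9610] = 22.6795
Node 0 (S = 135): V_0 = e^(−0.03)·[0.4560·0.0000 + 0.5440·22.6795] = 11.9727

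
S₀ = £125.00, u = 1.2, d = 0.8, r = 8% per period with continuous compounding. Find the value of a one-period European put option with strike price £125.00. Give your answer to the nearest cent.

£6.73

Risk-neutral probability p = (e^0.08 − 0.8)/(1.2 − 0.8) = 0.2833/0.4000 = 0.7082
Terminal stock prices: S_u = 150, S_d = 100
Terminal payoffs (K − S): max(-25, 0) = 0, max(25, 0) = 25
Node 0 (S = 125): V_0 = e^(−0.08)·[0.7082·0.0000 + 0.2918·25.0000] = 6.7337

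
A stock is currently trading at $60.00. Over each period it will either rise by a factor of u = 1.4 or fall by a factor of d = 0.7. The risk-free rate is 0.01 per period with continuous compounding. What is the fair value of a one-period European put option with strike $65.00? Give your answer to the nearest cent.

Risk-neutral probability p = (e^0.01 − 0.7)/(1.4 − 0.7) = 0.3101/0.7000 = 0.4429
Terminal stock prices: S_u = 84, S_d = 42
Terminal payoffs (K − S): max(-19, 0) = 0, max(23, 0) = 23
Node 0 (S = 60): V_0 = e^(−0.01)·[0.4429·0.0000 + 0.5571·23.0000] = 12.6851

$12.69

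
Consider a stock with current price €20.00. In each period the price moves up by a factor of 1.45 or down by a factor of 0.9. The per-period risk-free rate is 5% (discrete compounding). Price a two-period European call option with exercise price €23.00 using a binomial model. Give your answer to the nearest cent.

€2.40

Risk-neutral probability p = (1 + 0.05 − 0.9)/(1.45 − 0.9) = 0.1500/0.5500 = 0.2727
Terminal stock prices: S_uu = 42.05, S_ud = 26.1, S_dd = 16.2
Terminal payoffs (S − K): max(19.05, 0) = 19.05, max(3.1, 0) = 3.1, max(-6.8, 0) = 0
Node u (S = 29): V_u = 1/1.05·[0.2727·19.0500 + 0.7273·3.1000] = 7.0952
Node d (S = 18): V_d = 1/1.05·[0.2727·3.1000 + 0.7273·0.0000] = 0.8052
Node 0 (S = 20): V_0 = 1/1.05·[0.2727·7.0952 + 0.7273·0.8052] = 2.4006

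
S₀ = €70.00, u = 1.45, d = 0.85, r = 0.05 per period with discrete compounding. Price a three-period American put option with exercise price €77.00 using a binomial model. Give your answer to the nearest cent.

€11.59

Risk-neutral probability p = (1 + 0.05 − 0.85)/(1.45 − 0.85) = 0.2000/0.6000 = 0.3333
Terminal stock prices: S_uuu = 213.4, S_uud = 125.1, S_udd = 73.33, S_ddd = 42.99
Terminal payoffs (K − S): max(-136.4, 0) = 0, max(-48.1, 0) = 0, max(3.666, 0) = 3.666, max(34.01, 0) = 34.01
Node uu (S = 147.2): continuation = 1/1.05·[0.3333·0.0000 + 0.6667·0.0000] = 0.0000; exercise value = 0.0000 ≤ continuation, so V_uu = 0.0000
Node ud (S = 86.27): continuation = 1/1.05·[0.3333·0.0000 + 0.6667·3.6663] = 2.3278; exercise value = 0.0000 ≤ continuation, so V_ud = 2.3278
Node dd (S = 50.57): continuation = 1/1.05·[0.3333·3.6663 + 0.6667·34.0113] = 22.7583; exercise value = 26.4250 > continuation, so V_dd = 26.4250 (exercise)
Node u (S = 101.5): continuation = 1/1.05·[0.3333·0.0000 + 0.6667·2.3278] = 1.4780; exercise value = 0.0000 ≤ continuation, so V_u = 1.4780
Node d (S = 59.5): continuation = 1/1.05·[0.3333·2.3278 + 0.6667·26.4250] = 17.5168; exercise value = 17.5000 ≤ continuation, so V_d = 17.5168
Node 0 (S = 70): continuation = 1/1.05·[0.3333·1.4780 + 0.6667·17.5168] = 11.5909; exercise value = 7.0000 ≤ continuation, so V_0 = 11.5909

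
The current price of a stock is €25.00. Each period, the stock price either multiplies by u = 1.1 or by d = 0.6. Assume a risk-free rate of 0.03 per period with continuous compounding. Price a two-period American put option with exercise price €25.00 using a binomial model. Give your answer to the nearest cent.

Risk-neutral probability p = (e^0.03 − 0.6)/(1.1 − 0.6) = 0.4305/0.5000 = 0.8609
Terminal stock prices: S_uu = 30.25, S_ud = 16.5, S_dd = 9
Terminal payoffs (K − S): max(-5.25, 0) = 0, max(8.5, 0) = 8.5, max(16, 0) = 16
Node u (S = 27.5): continuation = e^(−0.03)·[0.8609·0.0000 + 0.1391·8.5000] = 1.1473; exercise value = 0.0000 ≤ continuation, so V_u = 1.1473
Node d (S = 15): continuation = e^(−0.03)·[0.8609·8.5000 + 0.1391·16.0000] = 9.2611; exercise value = 10.0000 > continuation, so V_d = 10.0000 (exercise)
Node 0 (S = 25): continuation = e^(−0.03)·[0.8609·1.1473 + 0.1391·10.0000] = 2.3084; exercise value = 0.0000 ≤ continuation, so V_0 = 2.3084

€2.31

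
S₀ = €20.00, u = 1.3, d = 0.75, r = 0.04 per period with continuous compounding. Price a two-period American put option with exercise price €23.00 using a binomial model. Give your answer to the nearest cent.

Risk-neutral probability p = (e^0.04 − 0.75)/(1.3 − 0.75) = 0.2908/0.5500 = 0.5287
Terminal stock prices: S_uu = 33.8, S_ud = 19.5, S_dd = 11.25
Terminal payoffs (K − S): max(-10.8, 0) = 0, max(3.5, 0) = 3.5, max(11.75, 0) = 11.75
Node u (S = 26): continuation = e^(−0.04)·[0.5287·0.0000 + 0.4713·3.5000] = 1.5847; exercise value = 0.0000 ≤ continuation, so V_u = 1.5847
Node d (S = 15): continuation = e^(−0.04)·[0.5287·3.5000 + 0.4713·11.7500] = 7.0982; exercise value = 8.0000 > continuation, so V_d = 8.0000 (exercise)
Node 0 (S = 20): continuation = e^(−0.04)·[0.5287·1.5847 + 0.4713·8.0000] = 4.4273; exercise value = 3.0000 ≤ continuation, so V_0 = 4.4273

€4.43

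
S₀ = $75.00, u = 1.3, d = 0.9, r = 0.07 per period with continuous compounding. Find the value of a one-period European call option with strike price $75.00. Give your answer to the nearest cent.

$9.05

Risk-neutral probability p = (e^0.07 − 0.9)/(1.3 − 0.9) = 0.1725/0.4000 = 0.4313
Terminal stock prices: S_u = 97.5, S_d = 67.5
Terminal payoffs (S − K): max(22.5, 0) = 22.5, max(-7.5, 0) = 0
Node 0 (S = 75): V_0 = e^(−0.07)·[0.4313·22.5000 + 0.5687·0.0000] = 9.0476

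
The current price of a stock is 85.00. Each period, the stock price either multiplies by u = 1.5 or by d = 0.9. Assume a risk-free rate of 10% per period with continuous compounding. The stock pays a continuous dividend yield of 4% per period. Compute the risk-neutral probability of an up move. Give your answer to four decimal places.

Per-period risk-free factor R = e^0.1 = 1.1052; dividend-adjusted growth = e^(0.1−0.04) = 1.0618.
Risk-neutral probability p = (1.0618 − 0.9)/(1.5 − 0.9) = 0.1618/0.6000 = 0.2697

p = 0.2697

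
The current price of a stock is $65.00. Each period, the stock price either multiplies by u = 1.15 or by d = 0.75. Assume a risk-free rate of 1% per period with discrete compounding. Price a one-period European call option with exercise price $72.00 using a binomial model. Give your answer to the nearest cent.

$1.77

Risk-neutral probability p = (1 + 0.01 − 0.75)/(1.15 − 0.75) = 0.2600/0.4000 = 0.6500
Terminal stock prices: S_u = 74.75, S_d = 48.75
Terminal payoffs (S − K): max(2.75, 0) = 2.75, max(-23.25, 0) = 0
Node 0 (S = 65): V_0 = 1/1.01·[0.6500·2.7500 + 0.3500·0.0000] = 1.7698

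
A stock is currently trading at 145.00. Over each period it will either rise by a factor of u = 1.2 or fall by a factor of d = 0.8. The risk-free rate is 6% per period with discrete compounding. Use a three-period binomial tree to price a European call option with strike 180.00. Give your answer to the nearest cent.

Risk-neutral probability p = (1 + 0.06 − 0.8)/(1.2 − 0.8) = 0.2600/0.4000 = 0.6500
Terminal stock prices: S_uuu = 250.6, S_uud = 167, S_udd = 111.4, S_ddd = 74.24
Terminal payoffs (S − K): max(70.56, 0) = 70.56, max(-12.96, 0) = 0, max(-68.64, 0) = 0, max(-105.8, 0) = 0
Node uu (S = 208.8): V_uu = 1/1.06·[0.6500·70.5600 + 0.3500·0.0000] = 43.2679
Node ud (S = 139.2): V_ud = 1/1.06·[0.6500·0.0000 + 0.3500·0.0000] = 0.0000
Node dd (S = 92.8): V_dd = 1/1.06·[0.6500·0.0000 + 0.3500·0.0000] = 0.0000
Node u (S = 174): V_u = 1/1.06·[0.6500·43.2679 + 0.3500·0.0000] = 26.5322
Node d (S = 116): V_d = 1/1.06·[0.6500·0.0000 + 0.3500·0.0000] = 0.0000
Node 0 (S = 145): V_0 = 1/1.06·[0.6500·26.5322 + 0.3500·0.0000] = 16.2698

16.27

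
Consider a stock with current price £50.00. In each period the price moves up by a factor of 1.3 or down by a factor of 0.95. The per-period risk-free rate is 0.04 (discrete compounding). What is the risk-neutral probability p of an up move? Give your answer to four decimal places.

p = 0.2571

Risk-neutral probability p = (1 + 0.04 − 0.95)/(1.3 − 0.95) = 0.0900/0.3500 = 0.2571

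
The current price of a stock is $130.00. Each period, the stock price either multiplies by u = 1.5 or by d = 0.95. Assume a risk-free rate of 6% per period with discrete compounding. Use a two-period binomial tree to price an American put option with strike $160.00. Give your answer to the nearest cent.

Risk-neutral probability p = (1 + 0.06 − 0.95)/(1.5 − 0.95) = 0.1100/0.5500 = 0.2000
Terminal stock prices: S_uu = 292.5, S_ud = 185.2, S_dd = 117.3
Terminal payoffs (K − S): max(-132.5, 0) = 0, max(-25.25, 0) = 0, max(42.67, 0) = 42.67
Node u (S = 195): continuation = 1/1.06·[0.2000·0.0000 + 0.8000·0.0000] = 0.0000; exercise value = 0.0000 ≤ continuation, so V_u = 0.0000
Node d (S = 123.5): continuation = 1/1.06·[0.2000·0.0000 + 0.8000·42.6750] = 32.2075; exercise value = 36.5000 > continuation, so V_d = 36.5000 (exercise)
Node 0 (S = 130): continuation = 1/1.06·[0.2000·0.0000 + 0.8000·36.5000] = 27.5472; exercise value = 30.0000 > continuation, so V_0 = 30.0000 (exercise)

$30.00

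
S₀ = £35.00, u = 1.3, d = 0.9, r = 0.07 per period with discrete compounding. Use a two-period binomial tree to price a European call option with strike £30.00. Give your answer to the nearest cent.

£9.27

Risk-neutral probability p = (1 + 0.07 − 0.9)/(1.3 − 0.9) = 0.1700/0.4000 = 0.4250
Terminal stock prices: S_uu = 59.15, S_ud = 40.95, S_dd = 28.35
Terminal payoffs (S − K): max(29.15, 0) = 29.15, max(10.95, 0) = 10.95, max(-1.65, 0) = 0
Node u (S = 45.5): V_u = 1/1.07·[0.4250·29.1500 + 0.5750·10.9500] = 17.4626
Node d (S = 31.5): V_d = 1/1.07·[0.4250·10.9500 + 0.5750·0.0000] = 4.3493
Node 0 (S = 35): V_0 = 1/1.07·[0.4250·17.4626 + 0.5750·4.3493] = 9.2733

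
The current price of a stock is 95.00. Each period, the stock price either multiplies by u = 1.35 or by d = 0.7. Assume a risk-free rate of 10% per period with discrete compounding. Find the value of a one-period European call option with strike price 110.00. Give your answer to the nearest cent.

Risk-neutral probability p = (1 + 0.1 − 0.7)/(1.35 − 0.7) = 0.4000/0.6500 = 0.6154
Terminal stock prices: S_u = 128.2, S_d = 66.5
Terminal payoffs (S − K): max(18.25, 0) = 18.25, max(-43.5, 0) = 0
Node 0 (S = 95): V_0 = 1/1.1·[0.6154·18.2500 + 0.3846·0.0000] = 10.2098

10.21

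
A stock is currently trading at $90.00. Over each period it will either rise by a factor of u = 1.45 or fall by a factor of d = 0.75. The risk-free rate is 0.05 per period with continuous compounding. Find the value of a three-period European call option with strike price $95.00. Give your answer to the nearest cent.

Risk-neutral probability p = (e^0.05 − 0.75)/(1.45 − 0.75) = 0.3013/0.7000 = 0.4304
Terminal stock prices: S_uuu = 274.4, S_uud = 141.9, S_udd = 73.41, S_ddd = 37.97
Terminal payoffs (S − K): max(179.4, 0) = 179.4, max(46.92, 0) = 46.92, max(-21.59, 0) = 0, max(-57.03, 0) = 0
Node uu (S = 189.2): V_uu = e^(−0.05)·[0.4304·179.3762 + 0.5696·46.9187] = 98.8582
Node ud (S = 97.88): V_ud = e^(−0.05)·[0.4304·46.9187 + 0.5696·0.0000] = 19.2084
Node dd (S = 50.62): V_dd = e^(−0.05)·[0.4304·0.0000 + 0.5696·0.0000] = 0.0000
Node u (S = 130.5): V_u = e^(−0.05)·[0.4304·98.8582 + 0.5696·19.2084] = 50.8800
Node d (S = 67.5): V_d = e^(−0.05)·[0.4304·19.2084 + 0.5696·0.0000] = 7.8639
Node 0 (S = 90): V_0 = e^(−0.05)·[0.4304·50.8800 + 0.5696·7.8639] = 25.0910

$25.09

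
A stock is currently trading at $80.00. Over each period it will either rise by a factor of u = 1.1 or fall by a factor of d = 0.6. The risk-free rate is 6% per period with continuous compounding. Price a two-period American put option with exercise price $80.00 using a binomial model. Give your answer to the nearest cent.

$4.00

Risk-neutral probability p = (e^0.06 − 0.6)/(1.1 − 0.6) = 0.4618/0.5000 = 0.9237
Terminal stock prices: S_uu = 96.8, S_ud = 52.8, S_dd = 28.8
Terminal payoffs (K − S): max(-16.8, 0) = 0, max(27.2, 0) = 27.2, max(51.2, 0) = 51.2
Node u (S = 88): continuation = e^(−0.06)·[0.9237·0.0000 + 0.0763·27.2000] = 1.9552; exercise value = 0.0000 ≤ continuation, so V_u = 1.9552
Node d (S = 48): continuation = e^(−0.06)·[0.9237·27.2000 + 0.0763·51.2000] = 27.3412; exercise value = 32.0000 > continuation, so V_d = 32.0000 (exercise)
Node 0 (S = 80): continuation = e^(−0.06)·[0.9237·1.9552 + 0.0763·32.0000] = 4.0010; exercise value = 0.0000 ≤ continuation, so V_0 = 4.0010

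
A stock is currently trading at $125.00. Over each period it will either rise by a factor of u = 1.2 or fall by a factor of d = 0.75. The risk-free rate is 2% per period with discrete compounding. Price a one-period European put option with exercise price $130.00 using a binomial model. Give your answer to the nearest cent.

$14.22

Risk-neutral probability p = (1 + 0.02 − 0.75)/(1.2 − 0.75) = 0.2700/0.4500 = 0.6000
Terminal stock prices: S_u = 150, S_d = 93.75
Terminal payoffs (K − S): max(-20, 0) = 0, max(36.25, 0) = 36.25
Node 0 (S = 125): V_0 = 1/1.02·[0.6000·0.0000 + 0.4000·36.2500] = 14.2157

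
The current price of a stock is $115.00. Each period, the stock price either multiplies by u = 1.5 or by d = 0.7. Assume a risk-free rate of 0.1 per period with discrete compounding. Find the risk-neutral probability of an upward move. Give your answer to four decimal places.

p = 0.5000

Risk-neutral probability p = (1 + 0.1 − 0.7)/(1.5 − 0.7) = 0.4000/0.8000 = 0.5000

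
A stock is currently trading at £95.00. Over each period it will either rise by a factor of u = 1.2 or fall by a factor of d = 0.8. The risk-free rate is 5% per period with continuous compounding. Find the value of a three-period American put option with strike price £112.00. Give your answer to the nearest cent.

Risk-neutral probability p = (e^0.05 − 0.8)/(1.2 − 0.8) = 0.2513/0.4000 = 0.6282
Terminal stock prices: S_uuu = 164.2, S_uud = 109.4, S_udd = 72.96, S_ddd = 48.64
Terminal payoffs (K − S): max(-52.16, 0) = 0, max(2.56, 0) = 2.56, max(39.04, 0) = 39.04, max(63.36, 0) = 63.36
Node uu (S = 136.8): continuation = e^(−0.05)·[0.6282·0.0000 + 0.3718·2.5600] = 0.9054; exercise value = 0.0000 ≤ continuation, so V_uu = 0.9054
Node ud (S = 91.2): continuation = e^(−0.05)·[0.6282·2.5600 + 0.3718·39.0400] = 15.3377; exercise value = 20.8000 > continuation, so V_ud = 20.8000 (exercise)
Node dd (S = 60.8): continuation = e^(−0.05)·[0.6282·39.0400 + 0.3718·63.3600] = 45.7377; exercise value = 51.2000 > continuation, so V_dd = 51.2000 (exercise)
Node u (S = 114): continuation = e^(−0.05)·[0.6282·0.9054 + 0.3718·20.8000] = 7.8978; exercise value = 0.0000 ≤ continuation, so V_u = 7.8978
Node d (S = 76): continuation = e^(−0.05)·[0.6282·20.8000 + 0.3718·51.2000] = 30.5377; exercise value = 36.0000 > continuation, so V_d = 36.0000 (exercise)
Node 0 (S = 95): continuation = e^(−0.05)·[0.6282·7.8978 + 0.3718·36.0000] = 17.4520; exercise value = 17.0000 ≤ continuation, so V_0 = 17.4520

£17.45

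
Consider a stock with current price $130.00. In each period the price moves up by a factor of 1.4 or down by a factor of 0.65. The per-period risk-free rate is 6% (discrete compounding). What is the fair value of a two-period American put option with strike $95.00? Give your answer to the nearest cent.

$7.33

Risk-neutral probability p = (1 + 0.06 − 0.65)/(1.4 − 0.65) = 0.4100/0.7500 = 0.5467
Terminal stock prices: S_uu = 254.8, S_ud = 118.3, S_dd = 54.93
Terminal payoffs (K − S): max(-159.8, 0) = 0, max(-23.3, 0) = 0, max(40.07, 0) = 40.07
Node u (S = 182): continuation = 1/1.06·[0.5467·0.0000 + 0.4533·0.0000] = 0.0000; exercise value = 0.0000 ≤ continuation, so V_u = 0.0000
Node d (S = 84.5): continuation = 1/1.06·[0.5467·0.0000 + 0.4533·40.0750] = 17.1390; exercise value = 10.5000 ≤ continuation, so V_d = 17.1390
Node 0 (S = 130): continuation = 1/1.06·[0.5467·0.0000 + 0.4533·17.1390] = 7.3299; exercise value = 0.0000 ≤ continuation, so V_0 = 7.3299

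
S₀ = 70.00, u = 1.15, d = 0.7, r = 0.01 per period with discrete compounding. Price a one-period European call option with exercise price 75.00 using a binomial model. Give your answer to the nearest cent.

Risk-neutral probability p = (1 + 0.01 − 0.7)/(1.15 − 0.7) = 0.3100/0.4500 = 0.6889
Terminal stock prices: S_u = 80.5, S_d = 49
Terminal payoffs (S − K): max(5.5, 0) = 5.5, max(-26, 0) = 0
Node 0 (S = 70): V_0 = 1/1.01·[0.6889·5.5000 + 0.3111·0.0000] = 3.7514

3.75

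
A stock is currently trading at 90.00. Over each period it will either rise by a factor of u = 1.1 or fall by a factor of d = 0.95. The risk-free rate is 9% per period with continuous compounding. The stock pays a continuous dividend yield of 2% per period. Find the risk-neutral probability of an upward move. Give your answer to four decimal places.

p = 0.8167

Per-period risk-free factor R = e^0.09 = 1.0942; dividend-adjusted growth = e^(0.09−0.02) = 1.0725.
Risk-neutral probability p = (1.0725 − 0.95)/(1.1 − 0.95) = 0.1225/0.1500 = 0.8167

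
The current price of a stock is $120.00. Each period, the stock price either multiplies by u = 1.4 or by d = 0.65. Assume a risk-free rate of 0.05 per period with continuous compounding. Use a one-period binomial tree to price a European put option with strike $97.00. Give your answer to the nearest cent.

Risk-neutral probability p = (e^0.05 − 0.65)/(1.4 − 0.65) = 0.4013/0.7500 = 0.5350
Terminal stock prices: S_u = 168, S_d = 78
Terminal payoffs (K − S): max(-71, 0) = 0, max(19, 0) = 19
Node 0 (S = 120): V_0 = e^(−0.05)·[0.5350·0.0000 + 0.4650·19.0000] = 8.4036

$8.40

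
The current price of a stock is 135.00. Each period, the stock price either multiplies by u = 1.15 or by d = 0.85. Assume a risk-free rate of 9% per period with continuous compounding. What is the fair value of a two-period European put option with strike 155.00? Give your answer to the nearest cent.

Risk-neutral probability p = (e^0.09 − 0.85)/(1.15 − 0.85) = 0.2442/0.3000 = 0.8139
Terminal stock prices: S_uu = 178.5, S_ud = 132, S_dd = 97.54
Terminal payoffs (K − S): max(-23.54, 0) = 0, max(23.04, 0) = 23.04, max(57.46, 0) = 57.46
Node u (S = 155.2): V_u = e^(−0.09)·[0.8139·0.0000 + 0.1861·23.0375] = 3.9180
Node d (S = 114.8): V_d = e^(−0.09)·[0.8139·23.0375 + 0.1861·57.4625] = 26.9093
Node 0 (S = 135): V_0 = e^(−0.09)·[0.8139·3.9180 + 0.1861·26.9093] = 7.4909

7.49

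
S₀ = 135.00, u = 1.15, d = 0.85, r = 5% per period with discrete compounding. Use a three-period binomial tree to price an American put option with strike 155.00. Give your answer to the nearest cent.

20.00

Risk-neutral probability p = (1 + 0.05 − 0.85)/(1.15 − 0.85) = 0.2000/0.3000 = 0.6667
Terminal stock prices: S_uuu = 205.3, S_uud = 151.8, S_udd = 112.2, S_ddd = 82.91
Terminal payoffs (K − S): max(-50.32, 0) = 0, max(3.243, 0) = 3.243, max(42.83, 0) = 42.83, max(72.09, 0) = 72.09
Node uu (S = 178.5): continuation = 1/1.05·[0.6667·0.0000 + 0.3333·3.2431] = 1.0296; exercise value = 0.0000 ≤ continuation, so V_uu = 1.0296
Node ud (S = 132): continuation = 1/1.05·[0.6667·3.2431 + 0.3333·42.8319] = 15.6565; exercise value = 23.0375 > continuation, so V_ud = 23.0375 (exercise)
Node dd (S = 97.54): continuation = 1/1.05·[0.6667·42.8319 + 0.3333·72.0931] = 50.0815; exercise value = 57.4625 > continuation, so V_dd = 57.4625 (exercise)
Node u (S = 155.2): continuation = 1/1.05·[0.6667·1.0296 + 0.3333·23.0375] = 7.9672; exercise value = 0.0000 ≤ continuation, so V_u = 7.9672
Node d (S = 114.8): continuation = 1/1.05·[0.6667·23.0375 + 0.3333·57.4625] = 32.8690; exercise value = 40.2500 > continuation, so V_d = 40.2500 (exercise)
Node 0 (S = 135): continuation = 1/1.05·[0.6667·7.9672 + 0.3333·40.2500] = 17.8363; exercise value = 20.0000 > continuation, so V_0 = 20.0000 (exercise)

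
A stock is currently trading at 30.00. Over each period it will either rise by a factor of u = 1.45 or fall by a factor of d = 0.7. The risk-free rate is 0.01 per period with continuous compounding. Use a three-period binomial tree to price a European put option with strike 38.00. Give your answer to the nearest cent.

12.34

Risk-neutral probability p = (e^0.01 − 0.7)/(1.45 − 0.7) = 0.3101/0.7500 = 0.4134
Terminal stock prices: S_uuu = 91.46, S_uud = 44.15, S_udd = 21.31, S_ddd = 10.29
Terminal payoffs (K − S): max(-53.46, 0) = 0, max(-6.152, 0) = 0, max(16.69, 0) = 16.69, max(27.71, 0) = 27.71
Node uu (S = 63.08): V_uu = e^(−0.01)·[0.4134·0.0000 + 0.5866·0.0000] = 0.0000
Node ud (S = 30.45): V_ud = e^(−0.01)·[0.4134·0.0000 + 0.5866·16.6850] = 9.6900
Node dd (S = 14.7): V_dd = e^(−0.01)·[0.4134·16.6850 + 0.5866·27.7100] = 22.9219
Node u (S = 43.5): V_u = e^(−0.01)·[0.4134·0.0000 + 0.5866·9.6900] = 5.6276
Node d (S = 21): V_d = e^(−0.01)·[0.4134·9.6900 + 0.5866·22.9219] = 17.2782
Node 0 (S = 30): V_0 = e^(−0.01)·[0.4134·5.6276 + 0.5866·17.2782] = 12.3378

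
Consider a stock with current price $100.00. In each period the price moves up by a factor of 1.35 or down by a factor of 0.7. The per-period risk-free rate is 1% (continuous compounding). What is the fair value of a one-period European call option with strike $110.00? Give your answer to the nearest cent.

$11.81

Risk-neutral probability p = (e^0.01 − 0.7)/(1.35 − 0.7) = 0.3101/0.6500 = 0.4770
Terminal stock prices: S_u = 135, S_d = 70
Terminal payoffs (S − K): max(25, 0) = 25, max(-40, 0) = 0
Node 0 (S = 100): V_0 = e^(−0.01)·[0.4770·25.0000 + 0.5230·0.0000] = 11.8064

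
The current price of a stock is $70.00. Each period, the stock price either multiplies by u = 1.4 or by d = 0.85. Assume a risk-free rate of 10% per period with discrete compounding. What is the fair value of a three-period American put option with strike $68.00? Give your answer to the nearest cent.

Risk-neutral probability p = (1 + 0.1 − 0.85)/(1.4 − 0.85) = 0.2500/0.5500 = 0.4545
Terminal stock prices: S_uuu = 192.1, S_uud = 116.6, S_udd = 70.8, S_ddd = 42.99
Terminal payoffs (K − S): max(-124.1, 0) = 0, max(-48.62, 0) = 0, max(-2.805, 0) = 0, max(25.01, 0) = 25.01
Node uu (S = 137.2): continuation = 1/1.1·[0.4545·0.0000 + 0.5455·0.0000] = 0.0000; exercise value = 0.0000 ≤ continuation, so V_uu = 0.0000
Node ud (S = 83.3): continuation = 1/1.1·[0.4545·0.0000 + 0.5455·0.0000] = 0.0000; exercise value = 0.0000 ≤ continuation, so V_ud = 0.0000
Node dd (S = 50.57): continuation = 1/1.1·[0.4545·0.0000 + 0.5455·25.0113] = 12.4023; exercise value = 17.4250 > continuation, so V_dd = 17.4250 (exercise)
Node u (S = 98): continuation = 1/1.1·[0.4545·0.0000 + 0.5455·0.0000] = 0.0000; exercise value = 0.0000 ≤ continuation, so V_u = 0.0000
Node d (S = 59.5): continuation = 1/1.1·[0.4545·0.0000 + 0.5455·17.4250] = 8.6405; exercise value = 8.5000 ≤ continuation, so V_d = 8.6405
Node 0 (S = 70): continuation = 1/1.1·[0.4545·0.0000 + 0.5455·8.6405] = 4.2845; exercise value = 0.0000 ≤ continuation, so V_0 = 4.2845

$4.28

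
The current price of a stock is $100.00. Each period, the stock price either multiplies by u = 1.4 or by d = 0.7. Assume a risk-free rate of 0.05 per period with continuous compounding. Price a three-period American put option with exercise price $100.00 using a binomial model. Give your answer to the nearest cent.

$18.18

Risk-neutral probability p = (e^0.05 − 0.7)/(1.4 − 0.7) = 0.3513/0.7000 = 0.5018
Terminal stock prices: S_uuu = 274.4, S_uud = 137.2, S_udd = 68.6, S_ddd = 34.3
Terminal payoffs (K − S): max(-174.4, 0) = 0, max(-37.2, 0) = 0, max(31.4, 0) = 31.4, max(65.7, 0) = 65.7
Node uu (S = 196): continuation = e^(−0.05)·[0.5018·0.0000 + 0.4982·0.0000] = 0.0000; exercise value = 0.0000 ≤ continuation, so V_uu = 0.0000
Node ud (S = 98): continuation = e^(−0.05)·[0.5018·0.0000 + 0.4982·31.4000] = 14.8801; exercise value = 2.0000 ≤ continuation, so V_ud = 14.8801
Node dd (S = 49): continuation = e^(−0.05)·[0.5018·31.4000 + 0.4982·65.7000] = 46.1229; exercise value = 51.0000 > continuation, so V_dd = 51.0000 (exercise)
Node u (S = 140): continuation = e^(−0.05)·[0.5018·0.0000 + 0.4982·14.8801] = 7.0515; exercise value = 0.0000 ≤ continuation, so V_u = 7.0515
Node d (S = 70): continuation = e^(−0.05)·[0.5018·14.8801 + 0.4982·51.0000] = 31.2711; exercise value = 30.0000 ≤ continuation, so V_d = 31.2711
Node 0 (S = 100): continuation = e^(−0.05)·[0.5018·7.0515 + 0.4982·31.2711] = 18.1850; exercise value = 0.0000 ≤ continuation, so V_0 = 18.1850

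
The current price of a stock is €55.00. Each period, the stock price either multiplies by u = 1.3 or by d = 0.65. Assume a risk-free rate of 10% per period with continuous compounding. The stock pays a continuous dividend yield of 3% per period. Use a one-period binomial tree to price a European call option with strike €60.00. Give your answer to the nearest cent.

Per-period risk-free factor R = e^0.1 = 1.1052; dividend-adjusted growth = e^(0.1−0.03) = 1.0725.
Risk-neutral probability p = (1.0725 − 0.65)/(1.3 − 0.65) = 0.4225/0.6500 = 0.6500
Terminal stock prices: S_u = 71.5, S_d = 35.75
Terminal payoffs (S − K): max(11.5, 0) = 11.5, max(-24.25, 0) = 0
Node 0 (S = 55): V_0 = e^(−0.1)·[0.6500·11.5000 + 0.3500·0.0000] = 6.7638

€6.76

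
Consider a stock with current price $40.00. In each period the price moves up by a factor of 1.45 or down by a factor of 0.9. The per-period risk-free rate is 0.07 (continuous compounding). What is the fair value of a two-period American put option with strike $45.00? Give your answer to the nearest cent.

Risk-neutral probability p = (e^0.07 − 0.9)/(1.45 − 0.9) = 0.1725/0.5500 = 0.3137
Terminal stock prices: S_uu = 84.1, S_ud = 52.2, S_dd = 32.4
Terminal payoffs (K − S): max(-39.1, 0) = 0, max(-7.2, 0) = 0, max(12.6, 0) = 12.6
Node u (S = 58): continuation = e^(−0.07)·[0.3137·0.0000 + 0.6863·0.0000] = 0.0000; exercise value = 0.0000 ≤ continuation, so V_u = 0.0000
Node d (S = 36): continuation = e^(−0.07)·[0.3137·0.0000 + 0.6863·12.6000] = 8.0633; exercise value = 9.0000 > continuation, so V_d = 9.0000 (exercise)
Node 0 (S = 40): continuation = e^(−0.07)·[0.3137·0.0000 + 0.6863·9.0000] = 5.7595; exercise value = 5.0000 ≤ continuation, so V_0 = 5.7595

$5.76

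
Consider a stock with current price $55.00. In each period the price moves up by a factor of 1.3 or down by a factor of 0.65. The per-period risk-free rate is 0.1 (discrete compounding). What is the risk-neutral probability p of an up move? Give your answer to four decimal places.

p = 0.6923

Risk-neutral probability p = (1 + 0.1 − 0.65)/(1.3 − 0.65) = 0.4500/0.6500 = 0.6923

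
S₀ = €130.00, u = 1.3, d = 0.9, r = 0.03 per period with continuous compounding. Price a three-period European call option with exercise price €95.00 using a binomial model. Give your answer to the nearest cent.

Risk-neutral probability p = (e^0.03 − 0.9)/(1.3 − 0.9) = 0.1305/0.4000 = 0.3261
Terminal stock prices: S_uuu = 285.6, S_uud = 197.7, S_udd = 136.9, S_ddd = 94.77
Terminal payoffs (S − K): max(190.6, 0) = 190.6, max(102.7, 0) = 102.7, max(41.89, 0) = 41.89, max(-0.23, 0) = 0
Node uu (S = 219.7): V_uu = e^(−0.03)·[0.3261·190.6100 + 0.6739·102.7300] = 127.5077
Node ud (S = 152.1): V_ud = e^(−0.03)·[0.3261·102.7300 + 0.6739·41.8900] = 59.9077
Node dd (S = 105.3): V_dd = e^(−0.03)·[0.3261·41.8900 + 0.6739·0.0000] = 13.2581
Node u (S = 169): V_u = e^(−0.03)·[0.3261·127.5077 + 0.6739·59.9077] = 79.5324
Node d (S = 117): V_d = e^(−0.03)·[0.3261·59.9077 + 0.6739·13.2581] = 27.6307
Node 0 (S = 130): V_0 = e^(−0.03)·[0.3261·79.5324 + 0.6739·27.6307] = 43.2409

€43.24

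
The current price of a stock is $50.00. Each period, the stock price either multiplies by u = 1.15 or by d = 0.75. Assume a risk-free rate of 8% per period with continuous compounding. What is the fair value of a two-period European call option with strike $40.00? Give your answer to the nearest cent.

$16.20

Risk-neutral probability p = (e^0.08 − 0.75)/(1.15 − 0.75) = 0.3333/0.4000 = 0.8332
Terminal stock prices: S_uu = 66.12, S_ud = 43.12, S_dd = 28.12
Terminal payoffs (S − K): max(26.12, 0) = 26.12, max(3.125, 0) = 3.125, max(-11.88, 0) = 0
Node u (S = 57.5): V_u = e^(−0.08)·[0.8332·26.1250 + 0.1668·3.1250] = 20.5753
Node d (S = 37.5): V_d = e^(−0.08)·[0.8332·3.1250 + 0.1668·0.0000] = 2.4036
Node 0 (S = 50): V_0 = e^(−0.08)·[0.8332·20.5753 + 0.1668·2.4036] = 16.1957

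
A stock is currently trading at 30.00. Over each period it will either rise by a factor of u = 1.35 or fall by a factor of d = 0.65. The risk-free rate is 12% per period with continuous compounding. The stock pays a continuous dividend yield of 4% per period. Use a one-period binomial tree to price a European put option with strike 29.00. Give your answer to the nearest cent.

Per-period risk-free factor R = e^0.12 = 1.1275; dividend-adjusted growth = e^(0.12−0.04) = 1.0833.
Risk-neutral probability p = (1.0833 − 0.65)/(1.35 − 0.65) = 0.4333/0.7000 = 0.6190
Terminal stock prices: S_u = 40.5, S_d = 19.5
Terminal payoffs (K − S): max(-11.5, 0) = 0, max(9.5, 0) = 9.5
Node 0 (S = 30): V_0 = e^(−0.12)·[0.6190·0.0000 + 0.3810·9.5000] = 3.2104

3.21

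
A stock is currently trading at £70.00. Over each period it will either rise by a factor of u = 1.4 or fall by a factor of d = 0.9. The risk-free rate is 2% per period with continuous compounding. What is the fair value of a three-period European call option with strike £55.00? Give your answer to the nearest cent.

£19.84

Risk-neutral probability p = (e^0.02 − 0.9)/(1.4 − 0.9) = 0.1202/0.5000 = 0.2404
Terminal stock prices: S_uuu = 192.1, S_uud = 123.5, S_udd = 79.38, S_ddd = 51.03
Terminal payoffs (S − K): max(137.1, 0) = 137.1, max(68.48, 0) = 68.48, max(24.38, 0) = 24.38, max(-3.97, 0) = 0
Node uu (S = 137.2): V_uu = e^(−0.02)·[0.2404·137.0800 + 0.7596·68.4800] = 83.2891
Node ud (S = 88.2): V_ud = e^(−0.02)·[0.2404·68.4800 + 0.7596·24.3800] = 34.2891
Node dd (S = 56.7): V_dd = e^(−0.02)·[0.2404·24.3800 + 0.7596·0.0000] = 5.7450
Node u (S = 98): V_u = e^(−0.02)·[0.2404·83.2891 + 0.7596·34.2891] = 45.1566
Node d (S = 63): V_d = e^(−0.02)·[0.2404·34.2891 + 0.7596·5.7450] = 12.3574
Node 0 (S = 70): V_0 = e^(−0.02)·[0.2404·45.1566 + 0.7596·12.3574] = 19.8416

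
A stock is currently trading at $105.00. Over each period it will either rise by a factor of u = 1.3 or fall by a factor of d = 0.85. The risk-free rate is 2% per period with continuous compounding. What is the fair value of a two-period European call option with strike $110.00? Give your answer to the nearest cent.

Risk-neutral probability p = (e^0.02 − 0.85)/(1.3 − 0.85) = 0.1702/0.4500 = 0.3782
Terminal stock prices: S_uu = 177.5, S_ud = 116, S_dd = 75.86
Terminal payoffs (S − K): max(67.45, 0) = 67.45, max(6.025, 0) = 6.025, max(-34.14, 0) = 0
Node u (S = 136.5): V_u = e^(−0.02)·[0.3782·67.4500 + 0.6218·6.0250] = 28.6781
Node d (S = 89.25): V_d = e^(−0.02)·[0.3782·6.0250 + 0.6218·0.0000] = 2.2337
Node 0 (S = 105): V_0 = e^(−0.02)·[0.3782·28.6781 + 0.6218·2.2337] = 11.9934

$11.99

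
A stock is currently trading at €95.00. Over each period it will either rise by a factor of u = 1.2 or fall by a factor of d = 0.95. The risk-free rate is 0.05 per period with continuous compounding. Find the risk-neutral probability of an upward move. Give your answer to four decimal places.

p = 0.4051

Risk-neutral probability p = (e^0.05 − 0.95)/(1.2 − 0.95) = 0.1013/0.2500 = 0.4051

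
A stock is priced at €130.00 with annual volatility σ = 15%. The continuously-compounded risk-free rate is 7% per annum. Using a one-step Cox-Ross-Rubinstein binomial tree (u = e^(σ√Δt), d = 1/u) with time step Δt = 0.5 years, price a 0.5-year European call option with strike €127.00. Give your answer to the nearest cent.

CRR parameters: u = e^(σ√Δt) = e^(0.15·√0.5) = 1.1119, d = 1/u = 0.8994
Per-period rate: rΔt = 0.07·0.5 = 0.035, so R = e^0.035 = 1.0356
Risk-neutral probability p = (e^0.035 − 0.8994)/(1.1119 − 0.8994) = 0.1363/0.2125 = 0.6411
Terminal stock prices: S_u = 144.5, S_d = 116.9
Terminal payoffs (S − K): max(17.55, 0) = 17.55, max(-10.08, 0) = 0
Node 0 (S = 130): V_0 = e^(−0.035)·[0.6411·17.5464 + 0.3589·0.0000] = 10.8622

€10.86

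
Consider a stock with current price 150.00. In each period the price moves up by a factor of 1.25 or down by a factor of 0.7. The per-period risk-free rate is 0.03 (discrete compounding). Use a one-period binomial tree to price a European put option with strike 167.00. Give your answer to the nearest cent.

24.08

Risk-neutral probability p = (1 + 0.03 − 0.7)/(1.25 − 0.7) = 0.3300/0.5500 = 0.6000
Terminal stock prices: S_u = 187.5, S_d = 105
Terminal payoffs (K − S): max(-20.5, 0) = 0, max(62, 0) = 62
Node 0 (S = 150): V_0 = 1/1.03·[0.6000·0.0000 + 0.4000·62.0000] = 24.0777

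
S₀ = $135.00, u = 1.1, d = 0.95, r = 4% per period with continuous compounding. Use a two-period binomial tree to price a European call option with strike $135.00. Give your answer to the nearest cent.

Risk-neutral probability p = (e^0.04 − 0.95)/(1.1 − 0.95) = 0.0908/0.1500 = 0.6054
Terminal stock prices: S_uu = 163.4, S_ud = 141.1, S_dd = 121.8
Terminal payoffs (S − K): max(28.35, 0) = 28.35, max(6.075, 0) = 6.075, max(-13.16, 0) = 0
Node u (S = 148.5): V_u = e^(−0.04)·[0.6054·28.3500 + 0.3946·6.0750] = 18.7934
Node d (S = 128.2): V_d = e^(−0.04)·[0.6054·6.0750 + 0.3946·0.0000] = 3.5336
Node 0 (S = 135): V_0 = e^(−0.04)·[0.6054·18.7934 + 0.3946·3.5336] = 12.2712

$12.27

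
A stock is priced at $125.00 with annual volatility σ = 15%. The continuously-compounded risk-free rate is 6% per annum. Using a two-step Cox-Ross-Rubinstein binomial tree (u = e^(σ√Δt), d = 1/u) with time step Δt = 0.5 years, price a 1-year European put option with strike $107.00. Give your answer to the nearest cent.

$0.81

CRR parameters: u = e^(σ√Δt) = e^(0.15·√0.5) = 1.1119, d = 1/u = 0.8994
Per-period rate: rΔt = 0.06·0.5 = 0.03, so R = e^0.03 = 1.0305
Risk-neutral probability p = (e^0.03 − 0.8994)/(1.1119 − 0.8994) = 0.1311/0.2125 = 0.6168
Terminal stock prices: S_uu = 154.5, S_ud = 125, S_dd = 101.1
Terminal payoffs (K − S): max(-47.54, 0) = 0, max(-18, 0) = 0, max(5.893, 0) = 5.893
Node u (S = 139): V_u = e^(−0.03)·[0.6168·0.0000 + 0.3832·0.0000] = 0.0000
Node d (S = 112.4): V_d = e^(−0.03)·[0.6168·0.0000 + 0.3832·5.8928] = 2.1913
Node 0 (S = 125): V_0 = e^(−0.03)·[0.6168·0.0000 + 0.3832·2.1913] = 0.8149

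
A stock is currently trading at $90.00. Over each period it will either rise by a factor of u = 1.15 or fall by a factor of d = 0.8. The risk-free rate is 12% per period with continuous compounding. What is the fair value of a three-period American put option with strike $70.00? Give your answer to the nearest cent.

Risk-neutral probability p = (e^0.12 − 0.8)/(1.15 − 0.8) = 0.3275/0.3500 = 0.9357
Terminal stock prices: S_uuu = 136.9, S_uud = 95.22, S_udd = 66.24, S_ddd = 46.08
Terminal payoffs (K − S): max(-66.88, 0) = 0, max(-25.22, 0) = 0, max(3.76, 0) = 3.76, max(23.92, 0) = 23.92
Node uu (S = 119): continuation = e^(−0.12)·[0.9357·0.0000 + 0.0643·0.0000] = 0.0000; exercise value = 0.0000 ≤ continuation, so V_uu = 0.0000
Node ud (S = 82.8): continuation = e^(−0.12)·[0.9357·0.0000 + 0.0643·3.7600] = 0.2144; exercise value = 0.0000 ≤ continuation, so V_ud = 0.2144
Node dd (S = 57.6): continuation = e^(−0.12)·[0.9357·3.7600 + 0.0643·23.9200] = 4.4844; exercise value = 12.4000 > continuation, so V_dd = 12.4000 (exercise)
Node u (S = 103.5): continuation = e^(−0.12)·[0.9357·0.0000 + 0.0643·0.2144] = 0.0122; exercise value = 0.0000 ≤ continuation, so V_u = 0.0122
Node d (S = 72): continuation = e^(−0.12)·[0.9357·0.2144 + 0.0643·12.4000] = 0.8850; exercise value = 0.0000 ≤ continuation, so V_d = 0.8850
Node 0 (S = 90): continuation = e^(−0.12)·[0.9357·0.0122 + 0.0643·0.8850] = 0.0606; exercise value = 0.0000 ≤ continuation, so V_0 = 0.0606

$0.06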